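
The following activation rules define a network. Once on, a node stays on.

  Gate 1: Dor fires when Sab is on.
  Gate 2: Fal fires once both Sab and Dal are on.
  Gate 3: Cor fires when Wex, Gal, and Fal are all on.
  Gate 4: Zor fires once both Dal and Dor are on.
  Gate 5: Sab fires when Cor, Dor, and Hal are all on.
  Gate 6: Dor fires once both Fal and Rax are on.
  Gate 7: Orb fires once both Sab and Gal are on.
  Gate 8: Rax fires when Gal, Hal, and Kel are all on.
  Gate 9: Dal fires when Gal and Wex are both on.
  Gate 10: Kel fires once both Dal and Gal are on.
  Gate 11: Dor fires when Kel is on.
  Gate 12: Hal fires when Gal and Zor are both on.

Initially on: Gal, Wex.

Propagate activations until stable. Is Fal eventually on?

No

Fal would need Sab and Dal (Gate 2), but Sab never turns on.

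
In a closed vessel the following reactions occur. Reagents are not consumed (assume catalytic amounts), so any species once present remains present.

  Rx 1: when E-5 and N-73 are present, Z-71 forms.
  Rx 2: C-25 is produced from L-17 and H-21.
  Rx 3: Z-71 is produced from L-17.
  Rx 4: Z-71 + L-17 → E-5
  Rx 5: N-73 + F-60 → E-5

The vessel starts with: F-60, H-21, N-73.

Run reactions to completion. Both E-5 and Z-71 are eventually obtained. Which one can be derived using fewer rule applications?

E-5: N-73 and F-60 present → E-5 forms (Rx 5). [1 rule application]
Z-71: N-73 and F-60 present → E-5 forms (Rx 5). E-5 and N-73 present → Z-71 forms (Rx 1). [2 rule applications]
E-5 needs fewer.

E-5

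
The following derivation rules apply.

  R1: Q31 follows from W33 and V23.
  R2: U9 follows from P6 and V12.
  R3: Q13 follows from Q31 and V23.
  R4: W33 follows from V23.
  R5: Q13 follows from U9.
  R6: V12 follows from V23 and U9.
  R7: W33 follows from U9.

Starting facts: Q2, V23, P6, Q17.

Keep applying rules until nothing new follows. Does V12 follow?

No

V12 would need V23 and U9 (R6), but U9 is never established.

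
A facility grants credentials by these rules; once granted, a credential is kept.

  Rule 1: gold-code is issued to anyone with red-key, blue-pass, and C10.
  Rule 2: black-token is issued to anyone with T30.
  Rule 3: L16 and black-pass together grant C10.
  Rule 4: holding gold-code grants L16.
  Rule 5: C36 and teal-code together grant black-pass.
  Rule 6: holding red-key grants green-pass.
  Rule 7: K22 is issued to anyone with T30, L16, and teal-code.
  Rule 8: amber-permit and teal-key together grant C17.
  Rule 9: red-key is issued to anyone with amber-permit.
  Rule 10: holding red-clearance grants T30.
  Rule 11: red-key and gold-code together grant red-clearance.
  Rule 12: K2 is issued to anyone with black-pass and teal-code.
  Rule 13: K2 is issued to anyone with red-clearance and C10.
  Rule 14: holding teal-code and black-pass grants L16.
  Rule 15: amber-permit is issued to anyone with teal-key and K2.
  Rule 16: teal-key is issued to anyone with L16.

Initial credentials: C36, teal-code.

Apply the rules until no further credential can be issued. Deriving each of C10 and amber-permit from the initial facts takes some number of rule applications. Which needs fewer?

C10: Holding C36 and teal-code grants black-pass (Rule 5). Holding teal-code and black-pass grants L16 (Rule 14). Holding L16 and black-pass grants C10 (Rule 3). [3 rule applications]
amber-permit: Holding C36 and teal-code grants black-pass (Rule 5). Holding black-pass and teal-code grants K2 (Rule 12). Holding teal-code and black-pass grants L16 (Rule 14). Holding L16 grants teal-key (Rule 16). Holding teal-key and K2 grants amber-permit (Rule 15). [5 rule applications]
C10 needs fewer.

C10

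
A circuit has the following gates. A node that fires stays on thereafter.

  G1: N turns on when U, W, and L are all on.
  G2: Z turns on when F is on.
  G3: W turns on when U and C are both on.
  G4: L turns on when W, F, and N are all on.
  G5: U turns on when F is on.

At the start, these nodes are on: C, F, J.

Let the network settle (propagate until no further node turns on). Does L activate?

L would need W, F, and N (G4), but N never turns on.

No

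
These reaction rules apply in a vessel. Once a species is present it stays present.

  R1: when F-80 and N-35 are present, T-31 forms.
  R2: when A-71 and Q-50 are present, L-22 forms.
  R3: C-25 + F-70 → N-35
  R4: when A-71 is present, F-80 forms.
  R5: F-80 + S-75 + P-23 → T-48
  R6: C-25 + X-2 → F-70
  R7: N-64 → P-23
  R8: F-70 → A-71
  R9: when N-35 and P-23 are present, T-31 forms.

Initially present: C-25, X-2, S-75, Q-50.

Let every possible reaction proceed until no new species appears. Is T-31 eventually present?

C-25 and X-2 present → F-70 forms (R6).
C-25 and F-70 present → N-35 forms (R3).
F-70 present → A-71 forms (R8).
A-71 present → F-80 forms (R4).
F-80 and N-35 present → T-31 forms (R1).

Yes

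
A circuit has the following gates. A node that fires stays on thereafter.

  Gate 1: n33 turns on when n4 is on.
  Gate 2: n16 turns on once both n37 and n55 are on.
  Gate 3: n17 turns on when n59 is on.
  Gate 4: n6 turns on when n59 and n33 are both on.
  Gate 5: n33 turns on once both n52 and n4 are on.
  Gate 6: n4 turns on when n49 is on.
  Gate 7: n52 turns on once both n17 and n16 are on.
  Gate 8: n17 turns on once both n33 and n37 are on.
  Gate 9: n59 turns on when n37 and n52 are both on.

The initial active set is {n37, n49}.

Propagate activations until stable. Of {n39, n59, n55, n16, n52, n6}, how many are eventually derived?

No rule produces n39, and it is not given.
n59 would need n37 and n52 (Gate 9), but n52 never turns on.
No rule produces n55, and it is not given.
n16 would need n37 and n55 (Gate 2), but n55 never turns on.
n52 would need n17 and n16 (Gate 7), but n16 never turns on.
n6 would need n59 and n33 (Gate 4), but n59 never turns on.
None of the 6 are reached.

0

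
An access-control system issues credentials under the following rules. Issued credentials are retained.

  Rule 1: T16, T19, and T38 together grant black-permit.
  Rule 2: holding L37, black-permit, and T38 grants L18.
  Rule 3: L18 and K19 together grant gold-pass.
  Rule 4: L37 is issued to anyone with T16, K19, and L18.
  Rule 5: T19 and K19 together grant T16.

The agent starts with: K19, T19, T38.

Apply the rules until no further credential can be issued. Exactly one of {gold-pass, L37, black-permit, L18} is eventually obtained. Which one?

black-permit

Holding T19 and K19 grants T16 (Rule 5).
Holding T16, T19, and T38 grants black-permit (Rule 1).
L18 would need L37, black-permit, and T38 (Rule 2), but L37 is never granted. gold-pass would need L18 and K19 (Rule 3), but L18 is never granted. L37 would need T16, K19, and L18 (Rule 4), but L18 is never granted.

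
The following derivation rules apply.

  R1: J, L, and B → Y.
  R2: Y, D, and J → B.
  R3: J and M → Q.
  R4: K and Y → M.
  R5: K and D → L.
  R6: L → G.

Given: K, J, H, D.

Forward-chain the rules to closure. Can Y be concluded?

Y would need J, L, and B (R1), but B is never established.

No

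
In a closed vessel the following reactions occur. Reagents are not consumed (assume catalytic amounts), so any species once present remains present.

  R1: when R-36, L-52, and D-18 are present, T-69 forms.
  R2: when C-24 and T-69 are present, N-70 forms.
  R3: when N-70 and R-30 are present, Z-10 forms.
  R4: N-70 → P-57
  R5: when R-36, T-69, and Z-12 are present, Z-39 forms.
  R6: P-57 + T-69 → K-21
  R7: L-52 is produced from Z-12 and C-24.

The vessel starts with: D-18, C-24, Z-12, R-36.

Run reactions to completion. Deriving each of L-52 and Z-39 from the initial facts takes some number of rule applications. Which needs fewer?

L-52

L-52: Z-12 and C-24 present → L-52 forms (R7). [1 rule application]
Z-39: Z-12 and C-24 present → L-52 forms (R7). R-36, L-52, and D-18 present → T-69 forms (R1). R-36, T-69, and Z-12 present → Z-39 forms (R5). [3 rule applications]
L-52 needs fewer.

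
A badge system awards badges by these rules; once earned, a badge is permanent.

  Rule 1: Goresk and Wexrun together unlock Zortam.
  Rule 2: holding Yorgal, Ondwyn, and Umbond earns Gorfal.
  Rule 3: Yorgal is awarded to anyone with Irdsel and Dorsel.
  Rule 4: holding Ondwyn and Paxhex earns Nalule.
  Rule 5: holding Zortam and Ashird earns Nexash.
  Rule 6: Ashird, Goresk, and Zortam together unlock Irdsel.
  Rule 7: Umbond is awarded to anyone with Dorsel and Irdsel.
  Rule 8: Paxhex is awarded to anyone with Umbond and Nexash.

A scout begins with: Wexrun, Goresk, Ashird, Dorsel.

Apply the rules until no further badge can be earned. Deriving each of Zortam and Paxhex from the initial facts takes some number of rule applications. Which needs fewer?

Zortam: With Goresk and Wexrun, Zortam is earned (Rule 1). [1 rule application]
Paxhex: With Goresk and Wexrun, Zortam is earned (Rule 1). With Zortam and Ashird, Nexash is earned (Rule 5). With Ashird, Goresk, and Zortam, Irdsel is earned (Rule 6). With Dorsel and Irdsel, Umbond is earned (Rule 7). With Umbond and Nexash, Paxhex is earned (Rule 8). [5 rule applications]
Zortam needs fewer.

Zortam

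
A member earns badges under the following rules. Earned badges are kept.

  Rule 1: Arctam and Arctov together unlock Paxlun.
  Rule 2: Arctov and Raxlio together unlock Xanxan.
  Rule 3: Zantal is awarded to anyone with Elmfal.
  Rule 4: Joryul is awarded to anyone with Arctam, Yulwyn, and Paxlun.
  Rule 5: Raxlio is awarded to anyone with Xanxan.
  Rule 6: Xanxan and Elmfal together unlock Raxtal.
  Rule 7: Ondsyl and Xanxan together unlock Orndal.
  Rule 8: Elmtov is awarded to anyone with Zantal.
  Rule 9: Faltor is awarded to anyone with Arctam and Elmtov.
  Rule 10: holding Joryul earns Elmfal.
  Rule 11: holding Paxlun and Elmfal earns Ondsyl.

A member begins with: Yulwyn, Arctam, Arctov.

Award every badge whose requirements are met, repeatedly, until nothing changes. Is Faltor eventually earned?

With Arctam and Arctov, Paxlun is earned (Rule 1).
With Arctam, Yulwyn, and Paxlun, Joryul is earned (Rule 4).
With Joryul, Elmfal is earned (Rule 10).
With Elmfal, Zantal is earned (Rule 3).
With Zantal, Elmtov is earned (Rule 8).
With Arctam and Elmtov, Faltor is earned (Rule 9).

Yes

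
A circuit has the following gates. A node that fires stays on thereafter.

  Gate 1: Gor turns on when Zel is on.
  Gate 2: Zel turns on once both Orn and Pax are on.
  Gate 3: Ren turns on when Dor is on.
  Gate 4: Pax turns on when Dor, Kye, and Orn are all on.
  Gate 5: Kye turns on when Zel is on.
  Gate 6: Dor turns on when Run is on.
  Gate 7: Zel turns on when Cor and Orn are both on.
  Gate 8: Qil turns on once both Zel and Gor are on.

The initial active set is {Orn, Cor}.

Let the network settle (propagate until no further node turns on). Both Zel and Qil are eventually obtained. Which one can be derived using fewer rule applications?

Zel

Zel: Cor and Orn are on, so Zel turns on (Gate 7). [1 rule application]
Qil: Gate 7: Cor and Orn on → Zel on. Zel is on, so Gor turns on (Gate 1). Zel and Gor are on, so Qil turns on (Gate 8). [3 rule applications]
Zel needs fewer.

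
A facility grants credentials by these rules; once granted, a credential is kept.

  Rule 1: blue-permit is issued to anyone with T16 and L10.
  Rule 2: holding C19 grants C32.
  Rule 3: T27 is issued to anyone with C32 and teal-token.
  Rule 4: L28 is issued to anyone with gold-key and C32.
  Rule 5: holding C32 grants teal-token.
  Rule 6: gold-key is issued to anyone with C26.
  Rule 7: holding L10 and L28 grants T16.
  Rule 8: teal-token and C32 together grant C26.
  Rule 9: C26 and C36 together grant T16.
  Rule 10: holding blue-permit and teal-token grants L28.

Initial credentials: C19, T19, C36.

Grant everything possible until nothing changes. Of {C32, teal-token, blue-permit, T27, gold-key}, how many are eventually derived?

4

Holding C19 grants C32 (Rule 2).
Holding C32 grants teal-token (Rule 5).
Holding C32 and teal-token grants T27 (Rule 3).
Holding teal-token and C32 grants C26 (Rule 8).
Holding C26 grants gold-key (Rule 6).
C32: reached.
teal-token: reached.
blue-permit would need T16 and L10 (Rule 1), but L10 is never granted.
T27: reached.
gold-key: reached.
Reached: C32, teal-token, T27, and gold-key — 4 of the 5.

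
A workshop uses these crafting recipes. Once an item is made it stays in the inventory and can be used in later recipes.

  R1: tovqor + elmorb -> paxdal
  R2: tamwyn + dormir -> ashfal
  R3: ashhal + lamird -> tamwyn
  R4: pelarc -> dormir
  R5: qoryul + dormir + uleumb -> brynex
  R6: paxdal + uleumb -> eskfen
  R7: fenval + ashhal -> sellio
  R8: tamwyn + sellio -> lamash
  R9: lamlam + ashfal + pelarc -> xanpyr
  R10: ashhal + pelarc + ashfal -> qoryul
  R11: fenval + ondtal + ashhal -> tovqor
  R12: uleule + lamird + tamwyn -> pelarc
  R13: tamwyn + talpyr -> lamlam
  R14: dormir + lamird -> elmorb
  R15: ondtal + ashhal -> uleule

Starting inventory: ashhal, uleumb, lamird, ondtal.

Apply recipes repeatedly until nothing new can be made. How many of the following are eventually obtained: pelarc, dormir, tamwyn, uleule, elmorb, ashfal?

Using R15, ondtal and ashhal make uleule.
Using R3, ashhal and lamird make tamwyn.
Using R12, uleule, lamird, and tamwyn make pelarc.
Using R4, pelarc makes dormir.
Using R14, dormir and lamird make elmorb.
Using R2, tamwyn and dormir make ashfal.
pelarc: reached.
dormir: reached.
tamwyn: reached.
uleule: reached.
elmorb: reached.
ashfal: reached.
All 6 are reached.

6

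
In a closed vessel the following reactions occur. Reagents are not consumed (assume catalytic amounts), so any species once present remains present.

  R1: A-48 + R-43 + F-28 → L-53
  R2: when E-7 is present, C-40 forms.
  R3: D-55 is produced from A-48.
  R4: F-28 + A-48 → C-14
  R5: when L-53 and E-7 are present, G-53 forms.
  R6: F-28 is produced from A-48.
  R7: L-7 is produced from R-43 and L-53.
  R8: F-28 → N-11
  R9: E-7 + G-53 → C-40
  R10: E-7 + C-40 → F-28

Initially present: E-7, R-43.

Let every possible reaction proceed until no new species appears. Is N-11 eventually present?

E-7 present → C-40 forms (R2).
E-7 and C-40 present → F-28 forms (R10).
F-28 present → N-11 forms (R8).

Yes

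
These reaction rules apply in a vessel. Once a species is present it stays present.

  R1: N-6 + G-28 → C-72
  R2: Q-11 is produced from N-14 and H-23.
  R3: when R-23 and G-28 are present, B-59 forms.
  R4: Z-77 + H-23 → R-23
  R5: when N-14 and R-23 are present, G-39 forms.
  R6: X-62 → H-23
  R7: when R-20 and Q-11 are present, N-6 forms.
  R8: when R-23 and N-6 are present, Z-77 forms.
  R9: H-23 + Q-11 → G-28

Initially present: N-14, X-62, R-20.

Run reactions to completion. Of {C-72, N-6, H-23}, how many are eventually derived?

X-62 present → H-23 forms (R6).
N-14 and H-23 present → Q-11 forms (R2).
R-20 and Q-11 present → N-6 forms (R7).
H-23 and Q-11 present → G-28 forms (R9).
N-6 and G-28 present → C-72 forms (R1).
C-72: reached.
N-6: reached.
H-23: reached.
All 3 are reached.

3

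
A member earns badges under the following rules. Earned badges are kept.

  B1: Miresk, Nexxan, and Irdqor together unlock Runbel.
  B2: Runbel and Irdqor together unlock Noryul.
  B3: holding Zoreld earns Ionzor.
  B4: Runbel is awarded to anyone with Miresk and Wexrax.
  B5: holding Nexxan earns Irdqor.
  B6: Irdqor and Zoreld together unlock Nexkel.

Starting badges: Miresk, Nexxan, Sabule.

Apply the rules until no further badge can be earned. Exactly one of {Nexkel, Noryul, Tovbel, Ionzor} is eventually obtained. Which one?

With Nexxan, Irdqor is earned (B5).
With Miresk, Nexxan, and Irdqor, Runbel is earned (B1).
With Runbel and Irdqor, Noryul is earned (B2).
Ionzor would need Zoreld (B3), but Zoreld is never earned. No rule produces Tovbel, and it is not given. Nexkel would need Irdqor and Zoreld (B6), but Zoreld is never earned.

Noryul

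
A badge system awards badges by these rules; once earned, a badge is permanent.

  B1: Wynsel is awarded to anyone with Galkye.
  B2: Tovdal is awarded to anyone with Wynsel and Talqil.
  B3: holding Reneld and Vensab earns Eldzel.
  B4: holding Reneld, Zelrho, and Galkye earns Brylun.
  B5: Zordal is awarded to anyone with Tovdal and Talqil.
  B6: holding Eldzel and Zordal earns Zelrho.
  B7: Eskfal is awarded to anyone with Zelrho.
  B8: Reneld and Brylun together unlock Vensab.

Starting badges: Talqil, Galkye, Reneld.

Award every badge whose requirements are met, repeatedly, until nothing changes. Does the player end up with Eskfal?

Eskfal would need Zelrho (B7), but Zelrho is never earned.

No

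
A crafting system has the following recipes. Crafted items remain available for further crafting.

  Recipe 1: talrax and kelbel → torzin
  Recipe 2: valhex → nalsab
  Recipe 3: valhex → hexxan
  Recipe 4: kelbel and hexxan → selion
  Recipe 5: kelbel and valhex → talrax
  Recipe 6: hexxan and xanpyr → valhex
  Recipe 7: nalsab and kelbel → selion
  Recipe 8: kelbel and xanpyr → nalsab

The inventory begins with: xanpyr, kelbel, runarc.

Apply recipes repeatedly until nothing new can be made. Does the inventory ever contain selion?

Yes

Using Recipe 8, kelbel and xanpyr make nalsab.
Using Recipe 7, nalsab and kelbel make selion.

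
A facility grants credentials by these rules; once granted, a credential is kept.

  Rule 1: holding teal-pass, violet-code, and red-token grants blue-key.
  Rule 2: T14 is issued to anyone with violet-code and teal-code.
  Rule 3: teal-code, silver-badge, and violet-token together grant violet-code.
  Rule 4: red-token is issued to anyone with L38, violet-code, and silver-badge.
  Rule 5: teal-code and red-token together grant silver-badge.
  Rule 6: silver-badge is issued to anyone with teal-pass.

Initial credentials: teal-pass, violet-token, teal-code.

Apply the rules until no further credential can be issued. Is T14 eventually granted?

Yes

Holding teal-pass grants silver-badge (Rule 6).
Holding teal-code, silver-badge, and violet-token grants violet-code (Rule 3).
Holding violet-code and teal-code grants T14 (Rule 2).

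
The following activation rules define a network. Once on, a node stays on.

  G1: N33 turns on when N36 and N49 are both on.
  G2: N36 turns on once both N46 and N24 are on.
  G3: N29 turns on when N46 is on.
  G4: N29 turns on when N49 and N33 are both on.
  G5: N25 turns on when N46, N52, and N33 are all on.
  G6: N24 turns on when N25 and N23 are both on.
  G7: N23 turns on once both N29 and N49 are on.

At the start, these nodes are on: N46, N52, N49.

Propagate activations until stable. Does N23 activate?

Yes

G3: N46 on → N29 on.
N29 and N49 are on, so N23 turns on (G7).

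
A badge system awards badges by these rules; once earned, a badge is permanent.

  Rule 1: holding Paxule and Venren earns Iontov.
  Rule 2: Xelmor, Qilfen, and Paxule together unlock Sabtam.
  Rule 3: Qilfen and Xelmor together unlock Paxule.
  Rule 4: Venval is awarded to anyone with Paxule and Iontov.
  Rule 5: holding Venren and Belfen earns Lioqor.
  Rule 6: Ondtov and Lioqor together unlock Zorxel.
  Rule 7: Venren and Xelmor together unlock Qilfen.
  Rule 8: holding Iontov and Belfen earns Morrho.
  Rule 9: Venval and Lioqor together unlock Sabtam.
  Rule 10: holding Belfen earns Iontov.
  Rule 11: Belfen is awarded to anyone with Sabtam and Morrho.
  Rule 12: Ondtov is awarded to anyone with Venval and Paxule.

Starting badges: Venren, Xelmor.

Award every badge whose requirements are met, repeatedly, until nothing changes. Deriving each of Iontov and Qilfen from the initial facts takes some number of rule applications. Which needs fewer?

Qilfen: With Venren and Xelmor, Qilfen is earned (Rule 7). [1 rule application]
Iontov: With Venren and Xelmor, Qilfen is earned (Rule 7). With Qilfen and Xelmor, Paxule is earned (Rule 3). With Paxule and Venren, Iontov is earned (Rule 1). [3 rule applications]
Qilfen needs fewer.

Qilfen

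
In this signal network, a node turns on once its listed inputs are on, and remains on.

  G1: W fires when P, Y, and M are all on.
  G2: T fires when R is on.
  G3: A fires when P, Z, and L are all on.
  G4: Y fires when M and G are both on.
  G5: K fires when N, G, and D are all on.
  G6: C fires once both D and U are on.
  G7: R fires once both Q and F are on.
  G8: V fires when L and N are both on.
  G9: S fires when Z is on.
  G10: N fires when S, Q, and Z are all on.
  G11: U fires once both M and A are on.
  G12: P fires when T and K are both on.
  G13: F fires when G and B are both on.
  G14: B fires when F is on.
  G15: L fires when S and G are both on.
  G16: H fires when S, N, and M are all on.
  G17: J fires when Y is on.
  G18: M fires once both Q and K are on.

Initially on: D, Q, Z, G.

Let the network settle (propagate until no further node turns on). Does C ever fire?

No

C would need D and U (G6), but U never turns on.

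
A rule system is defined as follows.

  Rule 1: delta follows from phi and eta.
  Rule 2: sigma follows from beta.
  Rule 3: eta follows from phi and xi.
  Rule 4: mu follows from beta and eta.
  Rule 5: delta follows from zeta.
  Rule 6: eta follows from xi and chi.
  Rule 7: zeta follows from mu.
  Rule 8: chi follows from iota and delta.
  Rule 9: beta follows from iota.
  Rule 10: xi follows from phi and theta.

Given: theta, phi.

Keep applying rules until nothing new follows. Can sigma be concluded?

No

sigma would need beta (Rule 2), but beta is never established.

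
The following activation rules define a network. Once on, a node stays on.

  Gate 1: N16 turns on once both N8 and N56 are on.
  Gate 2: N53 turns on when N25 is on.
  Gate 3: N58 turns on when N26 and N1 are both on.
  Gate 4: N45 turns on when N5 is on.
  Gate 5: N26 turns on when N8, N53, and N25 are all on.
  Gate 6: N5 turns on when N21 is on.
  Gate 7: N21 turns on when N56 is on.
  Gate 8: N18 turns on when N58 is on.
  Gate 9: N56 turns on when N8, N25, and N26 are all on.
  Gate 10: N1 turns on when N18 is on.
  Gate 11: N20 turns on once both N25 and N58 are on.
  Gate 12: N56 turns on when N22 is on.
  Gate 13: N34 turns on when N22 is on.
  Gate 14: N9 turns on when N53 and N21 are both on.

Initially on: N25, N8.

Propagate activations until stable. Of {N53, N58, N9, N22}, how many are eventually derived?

2

N25 is on, so N53 turns on (Gate 2).
Gate 5: N8, N53, and N25 on → N26 on.
N8, N25, and N26 are on, so N56 turns on (Gate 9).
Gate 7: N56 on → N21 on.
Gate 14: N53 and N21 on → N9 on.
N53: reached.
N58 would need N26 and N1 (Gate 3), but N1 never turns on.
N9: reached.
No rule produces N22, and it is not given.
Reached: N53 and N9 — 2 of the 4.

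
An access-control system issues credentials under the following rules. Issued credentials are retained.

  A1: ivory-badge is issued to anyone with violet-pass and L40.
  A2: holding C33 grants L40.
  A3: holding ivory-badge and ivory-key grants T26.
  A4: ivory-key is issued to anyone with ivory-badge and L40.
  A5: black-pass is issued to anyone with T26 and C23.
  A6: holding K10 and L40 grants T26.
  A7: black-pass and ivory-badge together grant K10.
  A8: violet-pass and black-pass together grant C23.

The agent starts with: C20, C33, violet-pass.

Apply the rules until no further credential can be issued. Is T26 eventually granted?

Yes

Holding C33 grants L40 (A2).
Holding violet-pass and L40 grants ivory-badge (A1).
Holding ivory-badge and L40 grants ivory-key (A4).
Holding ivory-badge and ivory-key grants T26 (A3).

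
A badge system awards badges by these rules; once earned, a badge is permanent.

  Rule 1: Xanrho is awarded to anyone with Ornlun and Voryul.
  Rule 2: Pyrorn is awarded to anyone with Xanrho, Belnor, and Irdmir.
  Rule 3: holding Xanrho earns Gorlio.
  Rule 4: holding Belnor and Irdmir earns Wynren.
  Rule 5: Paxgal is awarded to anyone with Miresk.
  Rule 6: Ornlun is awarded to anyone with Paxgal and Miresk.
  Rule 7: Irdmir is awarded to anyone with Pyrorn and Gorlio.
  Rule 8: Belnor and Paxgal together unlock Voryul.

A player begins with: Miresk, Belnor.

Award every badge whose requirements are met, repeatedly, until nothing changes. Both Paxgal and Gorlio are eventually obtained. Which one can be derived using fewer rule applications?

Paxgal: With Miresk, Paxgal is earned (Rule 5). [1 rule application]
Gorlio: With Miresk, Paxgal is earned (Rule 5). With Belnor and Paxgal, Voryul is earned (Rule 8). With Paxgal and Miresk, Ornlun is earned (Rule 6). With Ornlun and Voryul, Xanrho is earned (Rule 1). With Xanrho, Gorlio is earned (Rule 3). [5 rule applications]
Paxgal needs fewer.

Paxgal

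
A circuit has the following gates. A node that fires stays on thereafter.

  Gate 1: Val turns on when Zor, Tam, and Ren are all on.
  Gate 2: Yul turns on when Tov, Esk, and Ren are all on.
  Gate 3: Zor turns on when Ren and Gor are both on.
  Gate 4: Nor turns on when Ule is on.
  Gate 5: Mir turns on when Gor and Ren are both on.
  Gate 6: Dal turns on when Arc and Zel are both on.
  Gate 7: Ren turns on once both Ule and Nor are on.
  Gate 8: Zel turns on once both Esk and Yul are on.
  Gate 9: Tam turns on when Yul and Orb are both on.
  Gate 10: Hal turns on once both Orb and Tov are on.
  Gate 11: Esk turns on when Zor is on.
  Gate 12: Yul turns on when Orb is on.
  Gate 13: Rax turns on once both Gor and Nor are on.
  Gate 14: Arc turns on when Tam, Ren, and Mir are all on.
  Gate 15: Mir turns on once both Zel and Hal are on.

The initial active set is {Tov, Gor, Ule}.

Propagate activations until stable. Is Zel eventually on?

Ule is on, so Nor turns on (Gate 4).
Gate 7: Ule and Nor on → Ren on.
Gate 3: Ren and Gor on → Zor on.
Zor is on, so Esk turns on (Gate 11).
Gate 2: Tov, Esk, and Ren on → Yul on.
Gate 8: Esk and Yul on → Zel on.

Yes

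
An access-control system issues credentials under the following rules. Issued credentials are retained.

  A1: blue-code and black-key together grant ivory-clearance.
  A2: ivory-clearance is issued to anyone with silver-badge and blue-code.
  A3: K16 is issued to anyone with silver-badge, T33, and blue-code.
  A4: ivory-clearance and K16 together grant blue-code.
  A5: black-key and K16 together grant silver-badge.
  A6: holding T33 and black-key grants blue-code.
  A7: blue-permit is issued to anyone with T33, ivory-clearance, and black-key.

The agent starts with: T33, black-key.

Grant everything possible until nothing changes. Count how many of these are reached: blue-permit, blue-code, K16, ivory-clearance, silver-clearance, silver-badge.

Holding T33 and black-key grants blue-code (A6).
Holding blue-code and black-key grants ivory-clearance (A1).
Holding T33, ivory-clearance, and black-key grants blue-permit (A7).
blue-permit: reached.
blue-code: reached.
K16 would need silver-badge, T33, and blue-code (A3), but silver-badge is never granted.
ivory-clearance: reached.
No rule produces silver-clearance, and it is not given.
silver-badge would need black-key and K16 (A5), but K16 is never granted.
Reached: blue-permit, blue-code, and ivory-clearance — 3 of the 6.

3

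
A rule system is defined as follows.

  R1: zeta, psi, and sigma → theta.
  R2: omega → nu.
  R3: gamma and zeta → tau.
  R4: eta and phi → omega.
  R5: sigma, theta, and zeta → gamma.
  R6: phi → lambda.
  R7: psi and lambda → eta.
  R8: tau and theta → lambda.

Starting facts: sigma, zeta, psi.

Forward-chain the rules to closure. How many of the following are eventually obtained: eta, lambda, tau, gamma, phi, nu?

From zeta, psi, and sigma, R1 gives theta.
From sigma, theta, and zeta, R5 gives gamma.
gamma and zeta hold, so tau follows (R3).
From tau and theta, R8 gives lambda.
psi and lambda hold, so eta follows (R7).
eta: reached.
lambda: reached.
tau: reached.
gamma: reached.
No rule produces phi, and it is not given.
nu would need omega (R2), but omega is never established.
Reached: eta, lambda, tau, and gamma — 4 of the 6.

4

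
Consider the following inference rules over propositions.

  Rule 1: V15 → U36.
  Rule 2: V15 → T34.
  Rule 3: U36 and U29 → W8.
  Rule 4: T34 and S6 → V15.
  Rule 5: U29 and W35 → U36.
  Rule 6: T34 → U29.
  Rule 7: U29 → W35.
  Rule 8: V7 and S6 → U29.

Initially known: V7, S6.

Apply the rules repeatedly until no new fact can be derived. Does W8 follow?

Yes

From V7 and S6, Rule 8 gives U29.
U29 holds, so W35 follows (Rule 7).
U29 and W35 hold, so U36 follows (Rule 5).
From U36 and U29, Rule 3 gives W8.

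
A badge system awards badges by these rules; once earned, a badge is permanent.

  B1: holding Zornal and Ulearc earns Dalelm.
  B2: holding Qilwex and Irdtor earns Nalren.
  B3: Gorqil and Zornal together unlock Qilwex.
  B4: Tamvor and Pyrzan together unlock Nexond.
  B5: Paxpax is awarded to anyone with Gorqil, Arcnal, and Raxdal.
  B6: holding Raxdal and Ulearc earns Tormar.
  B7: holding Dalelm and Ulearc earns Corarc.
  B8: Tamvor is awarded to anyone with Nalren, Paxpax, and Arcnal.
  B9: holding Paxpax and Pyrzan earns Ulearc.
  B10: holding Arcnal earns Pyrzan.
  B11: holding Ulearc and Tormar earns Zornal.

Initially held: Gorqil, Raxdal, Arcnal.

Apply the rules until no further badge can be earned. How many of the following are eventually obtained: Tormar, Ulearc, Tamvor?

2

With Gorqil, Arcnal, and Raxdal, Paxpax is earned (B5).
With Arcnal, Pyrzan is earned (B10).
With Paxpax and Pyrzan, Ulearc is earned (B9).
With Raxdal and Ulearc, Tormar is earned (B6).
Tormar: reached.
Ulearc: reached.
Tamvor would need Nalren, Paxpax, and Arcnal (B8), but Nalren is never earned.
Reached: Tormar and Ulearc — 2 of the 3.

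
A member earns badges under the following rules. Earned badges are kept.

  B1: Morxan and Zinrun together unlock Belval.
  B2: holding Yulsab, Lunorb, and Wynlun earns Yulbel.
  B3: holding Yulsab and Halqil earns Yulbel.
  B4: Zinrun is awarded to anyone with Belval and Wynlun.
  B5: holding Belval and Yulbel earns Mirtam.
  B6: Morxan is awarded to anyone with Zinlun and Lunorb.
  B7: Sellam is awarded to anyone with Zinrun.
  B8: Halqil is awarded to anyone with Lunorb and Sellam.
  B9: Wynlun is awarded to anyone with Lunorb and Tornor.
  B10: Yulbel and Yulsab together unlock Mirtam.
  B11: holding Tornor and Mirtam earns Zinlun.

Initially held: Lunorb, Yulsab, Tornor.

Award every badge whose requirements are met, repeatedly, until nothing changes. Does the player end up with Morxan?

With Lunorb and Tornor, Wynlun is earned (B9).
With Yulsab, Lunorb, and Wynlun, Yulbel is earned (B2).
With Yulbel and Yulsab, Mirtam is earned (B10).
With Tornor and Mirtam, Zinlun is earned (B11).
With Zinlun and Lunorb, Morxan is earned (B6).

Yes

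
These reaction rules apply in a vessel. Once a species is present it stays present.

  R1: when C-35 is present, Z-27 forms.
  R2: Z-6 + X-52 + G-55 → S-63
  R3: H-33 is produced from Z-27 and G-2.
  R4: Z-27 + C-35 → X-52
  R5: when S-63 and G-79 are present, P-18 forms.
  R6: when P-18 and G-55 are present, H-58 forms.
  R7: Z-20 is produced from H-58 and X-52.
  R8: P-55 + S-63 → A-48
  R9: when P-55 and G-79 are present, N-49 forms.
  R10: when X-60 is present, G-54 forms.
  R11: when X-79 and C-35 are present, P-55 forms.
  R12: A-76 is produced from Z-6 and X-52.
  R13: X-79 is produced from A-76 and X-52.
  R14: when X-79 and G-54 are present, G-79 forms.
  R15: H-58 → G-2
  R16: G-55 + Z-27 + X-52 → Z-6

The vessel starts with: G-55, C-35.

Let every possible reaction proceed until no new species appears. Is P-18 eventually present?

No

P-18 would need S-63 and G-79 (R5), but G-79 never forms.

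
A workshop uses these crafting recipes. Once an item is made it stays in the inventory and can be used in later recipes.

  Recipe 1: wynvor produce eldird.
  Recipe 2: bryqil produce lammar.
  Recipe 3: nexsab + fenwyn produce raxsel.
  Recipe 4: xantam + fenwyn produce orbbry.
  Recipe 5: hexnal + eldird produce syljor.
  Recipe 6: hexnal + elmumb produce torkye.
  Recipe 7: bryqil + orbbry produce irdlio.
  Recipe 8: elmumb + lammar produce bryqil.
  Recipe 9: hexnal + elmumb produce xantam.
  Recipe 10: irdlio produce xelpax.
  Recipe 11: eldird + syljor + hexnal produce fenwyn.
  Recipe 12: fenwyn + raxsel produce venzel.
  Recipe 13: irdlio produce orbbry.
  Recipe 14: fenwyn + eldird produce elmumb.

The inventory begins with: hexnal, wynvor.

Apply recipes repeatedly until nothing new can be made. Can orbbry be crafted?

Using Recipe 1, wynvor makes eldird.
hexnal + eldird → syljor (Recipe 5).
Using Recipe 11, eldird, syljor, and hexnal make fenwyn.
fenwyn + eldird → elmumb (Recipe 14).
Using Recipe 9, hexnal and elmumb make xantam.
xantam + fenwyn → orbbry (Recipe 4).

Yes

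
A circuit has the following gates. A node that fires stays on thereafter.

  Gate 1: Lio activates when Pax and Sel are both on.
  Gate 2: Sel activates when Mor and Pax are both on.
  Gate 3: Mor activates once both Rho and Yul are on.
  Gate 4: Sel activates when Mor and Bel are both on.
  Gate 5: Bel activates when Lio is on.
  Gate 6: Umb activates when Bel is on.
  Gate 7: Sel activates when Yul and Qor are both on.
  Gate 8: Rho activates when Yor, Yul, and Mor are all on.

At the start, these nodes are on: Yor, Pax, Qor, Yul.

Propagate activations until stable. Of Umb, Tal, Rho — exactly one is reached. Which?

Umb

Yul and Qor are on, so Sel activates (Gate 7).
Gate 1: Pax and Sel on → Lio on.
Lio is on, so Bel activates (Gate 5).
Bel is on, so Umb activates (Gate 6).
Rho would need Yor, Yul, and Mor (Gate 8), but Mor never turns on. No rule produces Tal, and it is not given.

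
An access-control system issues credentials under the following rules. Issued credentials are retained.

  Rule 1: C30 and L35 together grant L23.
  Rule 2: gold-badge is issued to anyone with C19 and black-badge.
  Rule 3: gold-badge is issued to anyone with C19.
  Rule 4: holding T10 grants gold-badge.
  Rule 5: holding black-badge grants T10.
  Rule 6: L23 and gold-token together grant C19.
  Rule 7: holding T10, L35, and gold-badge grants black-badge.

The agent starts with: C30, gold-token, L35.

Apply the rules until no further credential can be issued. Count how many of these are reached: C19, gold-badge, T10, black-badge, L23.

Holding C30 and L35 grants L23 (Rule 1).
Holding L23 and gold-token grants C19 (Rule 6).
Holding C19 grants gold-badge (Rule 3).
C19: reached.
gold-badge: reached.
T10 would need black-badge (Rule 5), but black-badge is never granted.
black-badge would need T10, L35, and gold-badge (Rule 7), but T10 is never granted.
L23: reached.
Reached: C19, gold-badge, and L23 — 3 of the 5.

3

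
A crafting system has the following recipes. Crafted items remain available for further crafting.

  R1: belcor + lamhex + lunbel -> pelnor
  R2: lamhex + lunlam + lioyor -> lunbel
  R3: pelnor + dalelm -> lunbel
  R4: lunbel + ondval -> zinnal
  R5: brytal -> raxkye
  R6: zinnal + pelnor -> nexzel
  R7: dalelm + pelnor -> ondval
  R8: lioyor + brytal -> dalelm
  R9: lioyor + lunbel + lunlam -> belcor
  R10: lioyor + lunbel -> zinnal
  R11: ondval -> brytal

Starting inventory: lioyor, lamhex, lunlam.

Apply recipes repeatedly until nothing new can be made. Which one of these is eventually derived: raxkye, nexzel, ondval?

Using R2, lamhex, lunlam, and lioyor make lunbel.
lioyor + lunbel + lunlam -> belcor (R9).
lioyor + lunbel -> zinnal (R10).
belcor + lamhex + lunbel -> pelnor (R1).
zinnal + pelnor -> nexzel (R6).
raxkye would need brytal (R5), but brytal is never obtained. ondval would need dalelm and pelnor (R7), but dalelm is never obtained.

nexzel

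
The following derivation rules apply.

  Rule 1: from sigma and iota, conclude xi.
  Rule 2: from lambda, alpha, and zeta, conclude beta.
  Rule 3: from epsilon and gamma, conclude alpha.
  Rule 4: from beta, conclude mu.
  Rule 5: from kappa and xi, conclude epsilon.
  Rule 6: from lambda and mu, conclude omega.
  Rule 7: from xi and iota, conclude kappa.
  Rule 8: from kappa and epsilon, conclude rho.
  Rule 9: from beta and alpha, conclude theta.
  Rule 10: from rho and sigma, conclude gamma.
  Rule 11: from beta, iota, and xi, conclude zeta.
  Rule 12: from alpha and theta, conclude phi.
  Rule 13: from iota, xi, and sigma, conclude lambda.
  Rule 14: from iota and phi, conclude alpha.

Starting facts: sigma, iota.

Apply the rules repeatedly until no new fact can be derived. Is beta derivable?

beta would need lambda, alpha, and zeta (Rule 2), but zeta is never established.

No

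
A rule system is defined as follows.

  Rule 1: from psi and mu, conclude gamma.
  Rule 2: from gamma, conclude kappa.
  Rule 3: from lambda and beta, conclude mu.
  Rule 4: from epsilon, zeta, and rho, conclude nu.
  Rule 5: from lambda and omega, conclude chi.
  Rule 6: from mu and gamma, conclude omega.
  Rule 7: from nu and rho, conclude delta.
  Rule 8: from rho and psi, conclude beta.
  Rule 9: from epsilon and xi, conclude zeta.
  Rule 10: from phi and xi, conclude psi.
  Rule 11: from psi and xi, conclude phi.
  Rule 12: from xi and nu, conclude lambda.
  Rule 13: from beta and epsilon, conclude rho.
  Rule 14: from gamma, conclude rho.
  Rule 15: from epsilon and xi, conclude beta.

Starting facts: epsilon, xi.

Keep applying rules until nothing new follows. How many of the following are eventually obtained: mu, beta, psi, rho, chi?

3

From epsilon and xi, Rule 9 gives zeta.
From epsilon and xi, Rule 15 gives beta.
beta and epsilon hold, so rho follows (Rule 13).
From epsilon, zeta, and rho, Rule 4 gives nu.
From xi and nu, Rule 12 gives lambda.
From lambda and beta, Rule 3 gives mu.
mu: reached.
beta: reached.
psi would need phi and xi (Rule 10), but phi is never established.
rho: reached.
chi would need lambda and omega (Rule 5), but omega is never established.
Reached: mu, beta, and rho — 3 of the 5.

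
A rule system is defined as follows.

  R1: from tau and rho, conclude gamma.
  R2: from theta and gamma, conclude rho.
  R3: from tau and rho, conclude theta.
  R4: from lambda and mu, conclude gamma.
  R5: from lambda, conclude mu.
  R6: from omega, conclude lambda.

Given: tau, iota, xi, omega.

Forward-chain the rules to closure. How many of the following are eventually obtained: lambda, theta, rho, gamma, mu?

3

omega holds, so lambda follows (R6).
lambda holds, so mu follows (R5).
From lambda and mu, R4 gives gamma.
lambda: reached.
theta would need tau and rho (R3), but rho is never established.
rho would need theta and gamma (R2), but theta is never established.
gamma: reached.
mu: reached.
Reached: lambda, gamma, and mu — 3 of the 5.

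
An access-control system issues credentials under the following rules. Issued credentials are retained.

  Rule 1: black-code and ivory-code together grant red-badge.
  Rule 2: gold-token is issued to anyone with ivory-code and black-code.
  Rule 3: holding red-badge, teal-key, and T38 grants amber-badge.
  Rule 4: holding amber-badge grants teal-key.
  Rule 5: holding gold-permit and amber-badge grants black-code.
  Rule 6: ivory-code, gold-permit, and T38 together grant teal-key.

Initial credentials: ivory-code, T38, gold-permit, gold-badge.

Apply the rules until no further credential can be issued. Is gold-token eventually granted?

No

gold-token would need ivory-code and black-code (Rule 2), but black-code is never granted.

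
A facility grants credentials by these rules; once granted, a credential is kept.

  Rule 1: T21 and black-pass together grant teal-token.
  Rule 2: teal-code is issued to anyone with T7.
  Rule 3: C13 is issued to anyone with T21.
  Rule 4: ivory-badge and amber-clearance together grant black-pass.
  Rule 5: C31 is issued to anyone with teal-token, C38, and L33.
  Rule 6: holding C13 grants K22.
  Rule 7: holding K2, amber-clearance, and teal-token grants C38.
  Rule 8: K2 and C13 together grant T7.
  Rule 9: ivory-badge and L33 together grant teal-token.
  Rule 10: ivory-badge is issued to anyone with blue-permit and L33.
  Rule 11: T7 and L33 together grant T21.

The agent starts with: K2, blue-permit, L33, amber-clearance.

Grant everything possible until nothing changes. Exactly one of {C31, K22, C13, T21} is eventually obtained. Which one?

C31

Holding blue-permit and L33 grants ivory-badge (Rule 10).
Holding ivory-badge and L33 grants teal-token (Rule 9).
Holding K2, amber-clearance, and teal-token grants C38 (Rule 7).
Holding teal-token, C38, and L33 grants C31 (Rule 5).
T21 would need T7 and L33 (Rule 11), but T7 is never granted. C13 would need T21 (Rule 3), but T21 is never granted. K22 would need C13 (Rule 6), but C13 is never granted.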